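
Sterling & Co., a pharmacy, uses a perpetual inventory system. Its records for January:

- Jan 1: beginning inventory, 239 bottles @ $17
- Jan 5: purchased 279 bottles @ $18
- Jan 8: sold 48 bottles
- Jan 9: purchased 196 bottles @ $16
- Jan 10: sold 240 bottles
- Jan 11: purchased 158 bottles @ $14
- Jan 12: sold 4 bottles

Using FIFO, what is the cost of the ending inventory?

Jan 8, 48 sold [FIFO — oldest first]: 48 @ $17 = $816
Jan 10, 240 sold [FIFO — oldest first]: 191 @ $17 + 49 @ $18 = $4,129
Jan 12, 4 sold [FIFO — oldest first]: 4 @ $18 = $72
Total COGS = $816 + $4,129 + $72 = $5,017
Ending inventory: 226 @ $18 + 196 @ $16 + 158 @ $14 = $9,416
Check: goods available $14,433 = COGS $5,017 + ending $9,416

Ending inventory = $9,416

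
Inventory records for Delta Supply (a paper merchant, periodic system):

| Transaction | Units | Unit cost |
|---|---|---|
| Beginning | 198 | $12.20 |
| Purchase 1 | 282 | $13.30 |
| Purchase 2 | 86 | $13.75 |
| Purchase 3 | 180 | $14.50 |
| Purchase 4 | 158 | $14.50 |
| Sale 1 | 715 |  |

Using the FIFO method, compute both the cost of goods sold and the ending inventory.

COGS = $9,509.20; ending inventory = $2,740.50

Sale 1 (715) [FIFO — oldest first]: 198 @ $12.20 + 282 @ $13.30 + 86 @ $13.75 + 149 @ $14.50 = $9,509.20
Ending inventory: 31 @ $14.50 + 158 @ $14.50 = $2,740.50
Check: goods available $12,249.70 = COGS $9,509.20 + ending $2,740.50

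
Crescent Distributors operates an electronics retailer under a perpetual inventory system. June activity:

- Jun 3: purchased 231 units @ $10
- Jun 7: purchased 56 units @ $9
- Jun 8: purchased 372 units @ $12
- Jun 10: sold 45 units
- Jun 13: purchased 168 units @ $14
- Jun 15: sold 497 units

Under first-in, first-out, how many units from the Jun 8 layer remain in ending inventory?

Jun 10, 45 sold [FIFO — oldest first]: 45 @ $10 = $450
Jun 15, 497 sold [FIFO — oldest first]: 186 @ $10 + 56 @ $9 + 255 @ $12 = $5,424
Total COGS = $450 + $5,424 = $5,874
Ending inventory: 117 @ $12 + 168 @ $14 = $3,756

117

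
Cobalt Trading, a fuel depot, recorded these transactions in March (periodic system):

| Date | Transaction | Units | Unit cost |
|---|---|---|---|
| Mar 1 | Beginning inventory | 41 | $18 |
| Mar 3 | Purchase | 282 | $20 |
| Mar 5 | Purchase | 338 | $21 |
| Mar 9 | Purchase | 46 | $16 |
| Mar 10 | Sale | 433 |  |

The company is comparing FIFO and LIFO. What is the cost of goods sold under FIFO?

FIFO COGS: 41 @ $18 + 282 @ $20 + 110 @ $21 = $8,688
LIFO COGS: 46 @ $16 + 338 @ $21 + 49 @ $20 = $8,814

COGS = $8,688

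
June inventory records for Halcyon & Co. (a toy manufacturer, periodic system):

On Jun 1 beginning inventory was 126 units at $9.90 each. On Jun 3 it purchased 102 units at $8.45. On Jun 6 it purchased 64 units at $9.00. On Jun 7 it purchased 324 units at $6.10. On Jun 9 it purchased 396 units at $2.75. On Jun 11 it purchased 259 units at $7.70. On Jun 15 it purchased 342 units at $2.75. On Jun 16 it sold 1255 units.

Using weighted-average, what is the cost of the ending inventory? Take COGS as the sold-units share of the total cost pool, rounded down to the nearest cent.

Jun 16, sell 1255: 1255/1613 × $8,685.50 → $6,757.78
Ending inventory (cost pool remaining) = $1,927.72
Check: goods available $8,685.50 = COGS $6,757.78 + ending $1,927.72

Ending inventory = $1,927.72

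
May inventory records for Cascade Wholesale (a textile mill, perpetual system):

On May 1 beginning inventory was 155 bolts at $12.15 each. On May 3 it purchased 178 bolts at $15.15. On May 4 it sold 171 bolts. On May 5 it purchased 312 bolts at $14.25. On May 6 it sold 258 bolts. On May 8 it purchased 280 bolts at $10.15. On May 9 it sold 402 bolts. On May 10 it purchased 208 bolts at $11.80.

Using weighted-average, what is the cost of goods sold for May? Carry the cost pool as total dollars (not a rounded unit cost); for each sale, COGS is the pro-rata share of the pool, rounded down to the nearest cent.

After May 1: 155 on hand, pool $1,883.25 (≈ $12.1500 each)
After May 3: 333 on hand, pool $4,579.95 (≈ $13.7536 each)
May 4, sell 171: 171/333 × $4,579.95 → $2,351.86
After May 5: 474 on hand, pool $6,674.09 (≈ $14.0804 each)
May 6, sell 258: 258/474 × $6,674.09 → $3,632.73
After May 8: 496 on hand, pool $5,883.36 (≈ $11.8616 each)
May 9, sell 402: 402/496 × $5,883.36 → $4,768.36
After May 10: 302 on hand, pool $3,569.40 (≈ $11.8192 each)
Total COGS = $2,351.86 + $3,632.73 + $4,768.36 = $10,752.95
Ending inventory (cost pool remaining) = $3,569.40
Check: goods available $14,322.35 = COGS $10,752.95 + ending $3,569.40

COGS = $10,752.95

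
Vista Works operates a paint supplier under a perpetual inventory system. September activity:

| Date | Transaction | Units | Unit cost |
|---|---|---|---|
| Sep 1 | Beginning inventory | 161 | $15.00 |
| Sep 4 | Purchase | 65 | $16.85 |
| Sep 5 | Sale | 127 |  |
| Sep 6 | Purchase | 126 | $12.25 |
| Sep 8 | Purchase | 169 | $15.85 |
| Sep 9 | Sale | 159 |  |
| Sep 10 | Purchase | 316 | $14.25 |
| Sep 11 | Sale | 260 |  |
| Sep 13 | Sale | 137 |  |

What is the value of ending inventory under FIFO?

Sep 5, 127 sold [FIFO — oldest first]: 127 @ $15.00 = $1,905.00
Sep 9, 159 sold [FIFO — oldest first]: 34 @ $15.00 + 65 @ $16.85 + 60 @ $12.25 = $2,340.25
Sep 11, 260 sold [FIFO — oldest first]: 66 @ $12.25 + 169 @ $15.85 + 25 @ $14.25 = $3,843.40
Sep 13, 137 sold [FIFO — oldest first]: 137 @ $14.25 = $1,952.25
Total COGS = $1,905.00 + $2,340.25 + $3,843.40 + $1,952.25 = $10,040.90
Ending inventory: 154 @ $14.25 = $2,194.50

Ending inventory = $2,194.50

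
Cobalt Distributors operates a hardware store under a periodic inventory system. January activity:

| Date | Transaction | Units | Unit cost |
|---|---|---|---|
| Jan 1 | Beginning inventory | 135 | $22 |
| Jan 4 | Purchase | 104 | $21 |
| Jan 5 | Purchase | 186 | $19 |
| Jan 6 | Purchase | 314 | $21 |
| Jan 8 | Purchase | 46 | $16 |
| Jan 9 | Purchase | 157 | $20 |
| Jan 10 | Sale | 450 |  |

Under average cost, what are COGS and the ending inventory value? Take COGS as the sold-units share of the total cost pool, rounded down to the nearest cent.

Jan 10, sell 450: 450/942 × $19,158.00 → $9,151.91
Ending inventory (cost pool remaining) = $10,006.09
Check: goods available $19,158.00 = COGS $9,151.91 + ending $10,006.09

COGS = $9,151.91; ending inventory = $10,006.09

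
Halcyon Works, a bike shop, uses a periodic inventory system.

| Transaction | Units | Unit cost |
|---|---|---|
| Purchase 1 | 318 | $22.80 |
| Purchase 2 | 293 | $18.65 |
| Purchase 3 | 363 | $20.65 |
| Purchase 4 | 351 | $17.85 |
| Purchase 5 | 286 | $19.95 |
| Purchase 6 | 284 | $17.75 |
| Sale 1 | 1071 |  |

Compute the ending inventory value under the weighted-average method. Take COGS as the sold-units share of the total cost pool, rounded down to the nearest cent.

Sale 1, sell 1071: 1071/1895 × $37,222.85 → $21,037.29
Ending inventory (cost pool remaining) = $16,185.56
Check: goods available $37,222.85 = COGS $21,037.29 + ending $16,185.56

Ending inventory = $16,185.56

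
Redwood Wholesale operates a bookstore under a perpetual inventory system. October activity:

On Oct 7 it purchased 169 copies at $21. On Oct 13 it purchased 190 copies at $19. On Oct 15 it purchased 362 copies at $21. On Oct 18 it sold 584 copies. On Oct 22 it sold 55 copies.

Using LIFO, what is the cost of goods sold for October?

Oct 18, 584 sold [LIFO — newest first]: 362 @ $21 + 190 @ $19 + 32 @ $21 = $11,884
Oct 22, 55 sold [LIFO — newest first]: 55 @ $21 = $1,155
Total COGS = $11,884 + $1,155 = $13,039
Ending inventory: 82 @ $21 = $1,722

COGS = $13,039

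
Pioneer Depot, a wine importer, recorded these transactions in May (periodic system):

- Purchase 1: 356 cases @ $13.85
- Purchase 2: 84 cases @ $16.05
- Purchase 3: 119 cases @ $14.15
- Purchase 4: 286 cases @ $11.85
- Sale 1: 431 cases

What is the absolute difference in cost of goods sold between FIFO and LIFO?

FIFO COGS: 356 @ $13.85 + 75 @ $16.05 = $6,134.35
LIFO COGS: 286 @ $11.85 + 119 @ $14.15 + 26 @ $16.05 = $5,490.25
Difference = |$6,134.35 − $5,490.25| = $644.10

$644.10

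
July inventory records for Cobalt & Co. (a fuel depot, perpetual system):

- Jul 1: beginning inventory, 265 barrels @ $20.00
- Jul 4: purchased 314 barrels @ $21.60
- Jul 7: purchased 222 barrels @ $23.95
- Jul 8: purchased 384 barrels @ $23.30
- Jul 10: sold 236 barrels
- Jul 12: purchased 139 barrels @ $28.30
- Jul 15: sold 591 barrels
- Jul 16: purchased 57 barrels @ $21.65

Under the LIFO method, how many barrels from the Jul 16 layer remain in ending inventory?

57

Jul 10, 236 sold [LIFO — newest first]: 236 @ $23.30 = $5,498.80
Jul 15, 591 sold [LIFO — newest first]: 139 @ $28.30 + 148 @ $23.30 + 222 @ $23.95 + 82 @ $21.60 = $14,470.20
Total COGS = $5,498.80 + $14,470.20 = $19,969.00
Ending inventory: 265 @ $20.00 + 232 @ $21.60 + 57 @ $21.65 = $11,545.25
Check: goods available $31,514.25 = COGS $19,969.00 + ending $11,545.25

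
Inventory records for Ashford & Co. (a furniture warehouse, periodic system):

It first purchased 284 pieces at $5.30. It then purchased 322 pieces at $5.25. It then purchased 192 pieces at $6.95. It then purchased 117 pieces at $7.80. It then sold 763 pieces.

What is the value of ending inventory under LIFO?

Ending inventory = $805.60

Sale 1 (763) [LIFO — newest first]: 117 @ $7.80 + 192 @ $6.95 + 322 @ $5.25 + 132 @ $5.30 = $4,637.10
Ending inventory: 152 @ $5.30 = $805.60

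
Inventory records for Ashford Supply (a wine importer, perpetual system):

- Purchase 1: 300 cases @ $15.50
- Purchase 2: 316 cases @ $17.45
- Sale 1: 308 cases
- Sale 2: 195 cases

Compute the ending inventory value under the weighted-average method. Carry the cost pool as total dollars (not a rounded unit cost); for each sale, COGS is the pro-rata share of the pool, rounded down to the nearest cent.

After Purchase 1: 300 on hand, pool $4,650.00 (≈ $15.5000 each)
After Purchase 2: 616 on hand, pool $10,164.20 (≈ $16.5003 each)
Sale 1, sell 308: 308/616 × $10,164.20 → $5,082.10
Sale 2, sell 195: 195/308 × $5,082.10 → $3,217.56
Total COGS = $5,082.10 + $3,217.56 = $8,299.66
Ending inventory (cost pool remaining) = $1,864.54
Check: goods available $10,164.20 = COGS $8,299.66 + ending $1,864.54

Ending inventory = $1,864.54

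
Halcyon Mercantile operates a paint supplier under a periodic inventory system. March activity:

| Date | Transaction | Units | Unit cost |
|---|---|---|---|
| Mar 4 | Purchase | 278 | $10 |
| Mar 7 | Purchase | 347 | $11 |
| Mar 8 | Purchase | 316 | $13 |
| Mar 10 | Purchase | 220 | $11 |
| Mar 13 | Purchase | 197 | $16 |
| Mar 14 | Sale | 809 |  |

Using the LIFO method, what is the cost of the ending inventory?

Ending inventory = $5,761

Mar 14, 809 sold [LIFO — newest first]: 197 @ $16 + 220 @ $11 + 316 @ $13 + 76 @ $11 = $10,516
Ending inventory: 278 @ $10 + 271 @ $11 = $5,761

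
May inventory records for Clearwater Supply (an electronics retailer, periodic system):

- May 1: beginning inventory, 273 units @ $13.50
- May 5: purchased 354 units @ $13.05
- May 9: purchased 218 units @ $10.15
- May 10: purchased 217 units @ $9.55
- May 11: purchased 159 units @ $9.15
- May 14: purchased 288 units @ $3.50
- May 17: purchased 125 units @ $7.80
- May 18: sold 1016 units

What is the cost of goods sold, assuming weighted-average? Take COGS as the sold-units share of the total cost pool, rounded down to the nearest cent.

May 18, sell 1016: 1016/1634 × $16,028.10 → $9,966.06
Ending inventory (cost pool remaining) = $6,062.04
Check: goods available $16,028.10 = COGS $9,966.06 + ending $6,062.04

COGS = $9,966.06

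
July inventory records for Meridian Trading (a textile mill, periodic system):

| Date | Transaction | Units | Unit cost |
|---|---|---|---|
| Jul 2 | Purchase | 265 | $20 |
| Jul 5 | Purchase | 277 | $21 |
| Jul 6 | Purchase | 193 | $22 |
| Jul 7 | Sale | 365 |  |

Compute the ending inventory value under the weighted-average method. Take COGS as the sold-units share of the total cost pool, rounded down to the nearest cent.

Ending inventory = $7,733.76

Jul 7, sell 365: 365/735 × $15,363.00 → $7,629.24
Ending inventory (cost pool remaining) = $7,733.76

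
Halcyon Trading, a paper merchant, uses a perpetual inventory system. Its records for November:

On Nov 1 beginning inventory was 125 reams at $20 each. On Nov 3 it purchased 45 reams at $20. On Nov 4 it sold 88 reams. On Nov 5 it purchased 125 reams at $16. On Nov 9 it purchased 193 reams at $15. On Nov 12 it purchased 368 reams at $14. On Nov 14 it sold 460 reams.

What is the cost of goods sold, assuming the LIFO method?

COGS = $8,292

Nov 4, 88 sold [LIFO — newest first]: 45 @ $20 + 43 @ $20 = $1,760
Nov 14, 460 sold [LIFO — newest first]: 368 @ $14 + 92 @ $15 = $6,532
Total COGS = $1,760 + $6,532 = $8,292
Ending inventory: 82 @ $20 + 125 @ $16 + 101 @ $15 = $5,155
Check: goods available $13,447 = COGS $8,292 + ending $5,155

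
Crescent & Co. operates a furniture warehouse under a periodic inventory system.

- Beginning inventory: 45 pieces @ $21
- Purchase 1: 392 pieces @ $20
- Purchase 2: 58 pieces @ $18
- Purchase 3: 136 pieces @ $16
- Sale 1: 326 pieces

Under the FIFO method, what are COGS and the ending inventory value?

Sale 1 (326) [FIFO — oldest first]: 45 @ $21 + 281 @ $20 = $6,565
Ending inventory: 111 @ $20 + 58 @ $18 + 136 @ $16 = $5,440

COGS = $6,565; ending inventory = $5,440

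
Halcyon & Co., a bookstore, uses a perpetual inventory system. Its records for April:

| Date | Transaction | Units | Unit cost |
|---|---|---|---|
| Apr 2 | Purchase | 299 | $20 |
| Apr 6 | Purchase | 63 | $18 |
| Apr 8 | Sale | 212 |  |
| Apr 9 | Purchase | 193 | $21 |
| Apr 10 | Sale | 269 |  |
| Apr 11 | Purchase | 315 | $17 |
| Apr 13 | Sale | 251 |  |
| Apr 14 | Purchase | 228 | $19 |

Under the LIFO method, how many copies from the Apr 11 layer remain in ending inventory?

Apr 8, 212 sold [LIFO — newest first]: 63 @ $18 + 149 @ $20 = $4,114
Apr 10, 269 sold [LIFO — newest first]: 193 @ $21 + 76 @ $20 = $5,573
Apr 13, 251 sold [LIFO — newest first]: 251 @ $17 = $4,267
Total COGS = $4,114 + $5,573 + $4,267 = $13,954
Ending inventory: 74 @ $20 + 64 @ $17 + 228 @ $19 = $6,900
Check: goods available $20,854 = COGS $13,954 + ending $6,900

64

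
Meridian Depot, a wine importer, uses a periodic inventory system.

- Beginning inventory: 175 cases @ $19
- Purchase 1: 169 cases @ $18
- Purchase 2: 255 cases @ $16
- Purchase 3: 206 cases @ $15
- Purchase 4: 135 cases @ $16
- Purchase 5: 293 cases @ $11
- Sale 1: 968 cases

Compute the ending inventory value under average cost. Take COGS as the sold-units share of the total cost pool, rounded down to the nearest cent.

Ending inventory = $4,066.35

Sale 1, sell 968: 968/1233 × $18,920.00 → $14,853.65
Ending inventory (cost pool remaining) = $4,066.35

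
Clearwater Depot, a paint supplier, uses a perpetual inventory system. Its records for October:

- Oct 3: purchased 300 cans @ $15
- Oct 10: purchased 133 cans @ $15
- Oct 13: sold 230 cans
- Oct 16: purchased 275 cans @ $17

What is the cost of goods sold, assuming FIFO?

Oct 13, 230 sold [FIFO — oldest first]: 230 @ $15 = $3,450
Ending inventory: 70 @ $15 + 133 @ $15 + 275 @ $17 = $7,720

COGS = $3,450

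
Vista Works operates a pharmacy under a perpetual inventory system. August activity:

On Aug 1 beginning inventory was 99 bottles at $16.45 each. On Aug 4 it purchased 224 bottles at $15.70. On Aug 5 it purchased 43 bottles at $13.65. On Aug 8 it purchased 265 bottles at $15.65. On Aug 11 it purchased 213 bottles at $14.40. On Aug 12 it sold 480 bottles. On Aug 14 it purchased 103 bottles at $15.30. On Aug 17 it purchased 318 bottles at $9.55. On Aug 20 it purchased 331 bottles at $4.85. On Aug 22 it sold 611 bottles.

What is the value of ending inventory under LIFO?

Ending inventory = $7,643.80

Aug 12, 480 sold [LIFO — newest first]: 213 @ $14.40 + 265 @ $15.65 + 2 @ $13.65 = $7,241.75
Aug 22, 611 sold [LIFO — newest first]: 331 @ $4.85 + 280 @ $9.55 = $4,279.35
Total COGS = $7,241.75 + $4,279.35 = $11,521.10
Ending inventory: 99 @ $16.45 + 224 @ $15.70 + 41 @ $13.65 + 103 @ $15.30 + 38 @ $9.55 = $7,643.80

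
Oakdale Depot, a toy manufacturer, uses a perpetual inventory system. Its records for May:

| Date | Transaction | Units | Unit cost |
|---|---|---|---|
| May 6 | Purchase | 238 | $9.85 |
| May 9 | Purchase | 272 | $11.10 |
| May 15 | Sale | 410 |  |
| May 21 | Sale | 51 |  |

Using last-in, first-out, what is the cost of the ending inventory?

May 15, 410 sold [LIFO — newest first]: 272 @ $11.10 + 138 @ $9.85 = $4,378.50
May 21, 51 sold [LIFO — newest first]: 51 @ $9.85 = $502.35
Total COGS = $4,378.50 + $502.35 = $4,880.85
Ending inventory: 49 @ $9.85 = $482.65

Ending inventory = $482.65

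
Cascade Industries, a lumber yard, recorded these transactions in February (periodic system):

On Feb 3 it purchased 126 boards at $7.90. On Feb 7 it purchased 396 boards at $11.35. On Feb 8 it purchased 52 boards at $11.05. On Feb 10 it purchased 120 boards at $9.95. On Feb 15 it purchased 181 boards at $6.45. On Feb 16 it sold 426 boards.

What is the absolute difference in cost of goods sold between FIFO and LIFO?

$635.80

FIFO COGS: 126 @ $7.90 + 300 @ $11.35 = $4,400.40
LIFO COGS: 181 @ $6.45 + 120 @ $9.95 + 52 @ $11.05 + 73 @ $11.35 = $3,764.60
Difference = |$4,400.40 − $3,764.60| = $635.80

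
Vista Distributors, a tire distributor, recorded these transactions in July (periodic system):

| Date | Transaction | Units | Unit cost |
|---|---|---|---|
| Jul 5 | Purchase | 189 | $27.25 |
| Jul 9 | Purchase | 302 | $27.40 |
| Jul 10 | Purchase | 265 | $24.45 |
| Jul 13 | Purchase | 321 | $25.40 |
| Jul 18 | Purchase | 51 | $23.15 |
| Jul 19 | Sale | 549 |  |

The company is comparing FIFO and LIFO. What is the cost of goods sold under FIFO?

COGS = $14,843.15

FIFO COGS: 189 @ $27.25 + 302 @ $27.40 + 58 @ $24.45 = $14,843.15
LIFO COGS: 51 @ $23.15 + 321 @ $25.40 + 177 @ $24.45 = $13,661.70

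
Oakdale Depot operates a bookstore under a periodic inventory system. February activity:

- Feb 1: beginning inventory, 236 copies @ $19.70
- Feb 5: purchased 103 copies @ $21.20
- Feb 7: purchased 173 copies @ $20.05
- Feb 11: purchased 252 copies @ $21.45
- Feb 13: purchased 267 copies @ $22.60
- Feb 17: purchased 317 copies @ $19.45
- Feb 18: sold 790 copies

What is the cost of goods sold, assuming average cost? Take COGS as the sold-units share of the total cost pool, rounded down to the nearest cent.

COGS = $16,354.81

Feb 18, sell 790: 790/1348 × $27,906.70 → $16,354.81
Ending inventory (cost pool remaining) = $11,551.89
Check: goods available $27,906.70 = COGS $16,354.81 + ending $11,551.89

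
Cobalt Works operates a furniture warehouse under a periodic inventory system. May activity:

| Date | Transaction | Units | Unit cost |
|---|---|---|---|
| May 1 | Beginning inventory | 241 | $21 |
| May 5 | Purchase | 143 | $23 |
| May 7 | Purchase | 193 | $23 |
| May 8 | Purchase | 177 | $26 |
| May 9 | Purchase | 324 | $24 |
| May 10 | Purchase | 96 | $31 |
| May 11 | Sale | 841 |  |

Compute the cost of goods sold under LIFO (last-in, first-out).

May 11, 841 sold [LIFO — newest first]: 96 @ $31 + 324 @ $24 + 177 @ $26 + 193 @ $23 + 51 @ $23 = $20,966
Ending inventory: 241 @ $21 + 92 @ $23 = $7,177
Check: goods available $28,143 = COGS $20,966 + ending $7,177

COGS = $20,966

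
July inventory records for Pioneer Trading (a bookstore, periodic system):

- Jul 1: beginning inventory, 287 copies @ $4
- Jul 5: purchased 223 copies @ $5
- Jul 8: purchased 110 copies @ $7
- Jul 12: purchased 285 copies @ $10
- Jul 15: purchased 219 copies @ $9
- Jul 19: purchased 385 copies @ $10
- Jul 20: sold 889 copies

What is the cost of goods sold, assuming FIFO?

COGS = $5,723

Jul 20, 889 sold [FIFO — oldest first]: 287 @ $4 + 223 @ $5 + 110 @ $7 + 269 @ $10 = $5,723
Ending inventory: 16 @ $10 + 219 @ $9 + 385 @ $10 = $5,981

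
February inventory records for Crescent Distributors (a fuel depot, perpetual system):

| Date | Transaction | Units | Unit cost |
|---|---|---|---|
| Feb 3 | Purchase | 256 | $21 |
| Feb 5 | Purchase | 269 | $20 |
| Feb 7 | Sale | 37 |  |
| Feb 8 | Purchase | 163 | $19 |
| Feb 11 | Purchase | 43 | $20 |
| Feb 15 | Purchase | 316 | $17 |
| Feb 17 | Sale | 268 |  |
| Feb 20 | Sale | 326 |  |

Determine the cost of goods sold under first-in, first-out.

COGS = $12,770

Feb 7, 37 sold [FIFO — oldest first]: 37 @ $21 = $777
Feb 17, 268 sold [FIFO — oldest first]: 219 @ $21 + 49 @ $20 = $5,579
Feb 20, 326 sold [FIFO — oldest first]: 220 @ $20 + 106 @ $19 = $6,414
Total COGS = $777 + $5,579 + $6,414 = $12,770
Ending inventory: 57 @ $19 + 43 @ $20 + 316 @ $17 = $7,315
Check: goods available $20,085 = COGS $12,770 + ending $7,315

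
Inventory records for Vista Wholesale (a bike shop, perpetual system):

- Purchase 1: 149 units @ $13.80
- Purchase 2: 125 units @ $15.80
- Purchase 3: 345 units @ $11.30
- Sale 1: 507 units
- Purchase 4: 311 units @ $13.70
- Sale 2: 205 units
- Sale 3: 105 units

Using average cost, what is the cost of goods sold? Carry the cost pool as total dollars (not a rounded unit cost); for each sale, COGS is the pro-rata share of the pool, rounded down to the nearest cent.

After Purchase 1: 149 on hand, pool $2,056.20 (≈ $13.8000 each)
After Purchase 2: 274 on hand, pool $4,031.20 (≈ $14.7124 each)
After Purchase 3: 619 on hand, pool $7,929.70 (≈ $12.8105 each)
Sale 1, sell 507: 507/619 × $7,929.70 → $6,494.92
After Purchase 4: 423 on hand, pool $5,695.48 (≈ $13.4645 each)
Sale 2, sell 205: 205/423 × $5,695.48 → $2,760.22
Sale 3, sell 105: 105/218 × $2,935.26 → $1,413.77
Total COGS = $6,494.92 + $2,760.22 + $1,413.77 = $10,668.91
Ending inventory (cost pool remaining) = $1,521.49
Check: goods available $12,190.40 = COGS $10,668.91 + ending $1,521.49

COGS = $10,668.91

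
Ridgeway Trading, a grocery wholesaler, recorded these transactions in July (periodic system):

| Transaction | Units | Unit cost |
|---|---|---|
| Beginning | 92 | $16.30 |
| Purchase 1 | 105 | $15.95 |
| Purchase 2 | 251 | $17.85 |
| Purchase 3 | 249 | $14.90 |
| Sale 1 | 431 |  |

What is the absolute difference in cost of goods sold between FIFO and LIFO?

$392.45

FIFO COGS: 92 @ $16.30 + 105 @ $15.95 + 234 @ $17.85 = $7,351.25
LIFO COGS: 249 @ $14.90 + 182 @ $17.85 = $6,958.80
Difference = |$7,351.25 − $6,958.80| = $392.45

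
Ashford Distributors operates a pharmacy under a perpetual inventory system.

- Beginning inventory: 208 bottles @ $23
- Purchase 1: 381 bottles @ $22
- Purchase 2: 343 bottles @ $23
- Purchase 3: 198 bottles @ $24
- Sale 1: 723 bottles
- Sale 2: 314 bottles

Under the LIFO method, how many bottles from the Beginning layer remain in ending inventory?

93

Sale 1 (723) [LIFO — newest first]: 198 @ $24 + 343 @ $23 + 182 @ $22 = $16,645
Sale 2 (314) [LIFO — newest first]: 199 @ $22 + 115 @ $23 = $7,023
Total COGS = $16,645 + $7,023 = $23,668
Ending inventory: 93 @ $23 = $2,139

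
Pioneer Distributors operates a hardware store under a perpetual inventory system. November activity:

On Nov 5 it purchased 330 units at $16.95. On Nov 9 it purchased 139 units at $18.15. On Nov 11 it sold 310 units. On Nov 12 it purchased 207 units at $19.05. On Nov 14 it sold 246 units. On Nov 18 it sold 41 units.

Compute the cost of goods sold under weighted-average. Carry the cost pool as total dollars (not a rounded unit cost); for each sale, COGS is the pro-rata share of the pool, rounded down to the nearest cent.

COGS = $10,614.61

After Nov 5: 330 on hand, pool $5,593.50 (≈ $16.9500 each)
After Nov 9: 469 on hand, pool $8,116.35 (≈ $17.3057 each)
Nov 11, sell 310: 310/469 × $8,116.35 → $5,364.75
After Nov 12: 366 on hand, pool $6,694.95 (≈ $18.2922 each)
Nov 14, sell 246: 246/366 × $6,694.95 → $4,499.88
Nov 18, sell 41: 41/120 × $2,195.07 → $749.98
Total COGS = $5,364.75 + $4,499.88 + $749.98 = $10,614.61
Ending inventory (cost pool remaining) = $1,445.09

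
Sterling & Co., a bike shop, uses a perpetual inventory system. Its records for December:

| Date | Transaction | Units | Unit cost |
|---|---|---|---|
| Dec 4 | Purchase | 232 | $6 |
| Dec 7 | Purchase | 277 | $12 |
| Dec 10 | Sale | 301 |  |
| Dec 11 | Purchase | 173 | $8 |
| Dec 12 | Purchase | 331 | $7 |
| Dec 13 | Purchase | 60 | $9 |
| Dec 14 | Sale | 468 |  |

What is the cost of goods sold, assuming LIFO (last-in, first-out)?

Dec 10, 301 sold [LIFO — newest first]: 277 @ $12 + 24 @ $6 = $3,468
Dec 14, 468 sold [LIFO — newest first]: 60 @ $9 + 331 @ $7 + 77 @ $8 = $3,473
Total COGS = $3,468 + $3,473 = $6,941
Ending inventory: 208 @ $6 + 96 @ $8 = $2,016

COGS = $6,941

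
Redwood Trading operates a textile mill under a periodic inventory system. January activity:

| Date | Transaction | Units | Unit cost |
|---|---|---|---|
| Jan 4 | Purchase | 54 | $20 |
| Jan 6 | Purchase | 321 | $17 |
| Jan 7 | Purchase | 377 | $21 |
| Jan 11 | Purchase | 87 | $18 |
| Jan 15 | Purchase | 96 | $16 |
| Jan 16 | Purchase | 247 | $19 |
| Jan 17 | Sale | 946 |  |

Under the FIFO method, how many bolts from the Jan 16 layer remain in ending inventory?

236

Jan 17, 946 sold [FIFO — oldest first]: 54 @ $20 + 321 @ $17 + 377 @ $21 + 87 @ $18 + 96 @ $16 + 11 @ $19 = $17,765
Ending inventory: 236 @ $19 = $4,484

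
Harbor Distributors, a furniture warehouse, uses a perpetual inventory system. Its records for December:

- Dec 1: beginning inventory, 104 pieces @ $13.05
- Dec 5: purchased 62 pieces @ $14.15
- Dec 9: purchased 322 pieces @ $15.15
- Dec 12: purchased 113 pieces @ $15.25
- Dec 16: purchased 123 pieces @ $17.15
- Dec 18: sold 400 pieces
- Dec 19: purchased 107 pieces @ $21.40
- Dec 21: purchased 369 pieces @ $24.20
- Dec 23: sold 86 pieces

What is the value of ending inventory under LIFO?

Dec 18, 400 sold [LIFO — newest first]: 123 @ $17.15 + 113 @ $15.25 + 164 @ $15.15 = $6,317.30
Dec 23, 86 sold [LIFO — newest first]: 86 @ $24.20 = $2,081.20
Total COGS = $6,317.30 + $2,081.20 = $8,398.50
Ending inventory: 104 @ $13.05 + 62 @ $14.15 + 158 @ $15.15 + 107 @ $21.40 + 283 @ $24.20 = $13,766.60
Check: goods available $22,165.10 = COGS $8,398.50 + ending $13,766.60

Ending inventory = $13,766.60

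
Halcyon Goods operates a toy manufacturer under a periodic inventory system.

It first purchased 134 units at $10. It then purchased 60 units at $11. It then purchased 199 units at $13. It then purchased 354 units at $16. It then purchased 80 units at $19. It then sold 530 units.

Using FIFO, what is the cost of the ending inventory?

Sale 1 (530) [FIFO — oldest first]: 134 @ $10 + 60 @ $11 + 199 @ $13 + 137 @ $16 = $6,779
Ending inventory: 217 @ $16 + 80 @ $19 = $4,992

Ending inventory = $4,992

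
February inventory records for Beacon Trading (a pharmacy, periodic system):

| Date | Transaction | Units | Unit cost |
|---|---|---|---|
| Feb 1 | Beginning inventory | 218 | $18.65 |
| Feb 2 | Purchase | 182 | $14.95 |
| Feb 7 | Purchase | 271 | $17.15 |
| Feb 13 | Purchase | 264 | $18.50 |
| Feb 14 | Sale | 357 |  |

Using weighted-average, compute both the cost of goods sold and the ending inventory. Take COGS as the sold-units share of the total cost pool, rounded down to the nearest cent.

Feb 14, sell 357: 357/935 × $16,318.25 → $6,230.60
Ending inventory (cost pool remaining) = $10,087.65

COGS = $6,230.60; ending inventory = $10,087.65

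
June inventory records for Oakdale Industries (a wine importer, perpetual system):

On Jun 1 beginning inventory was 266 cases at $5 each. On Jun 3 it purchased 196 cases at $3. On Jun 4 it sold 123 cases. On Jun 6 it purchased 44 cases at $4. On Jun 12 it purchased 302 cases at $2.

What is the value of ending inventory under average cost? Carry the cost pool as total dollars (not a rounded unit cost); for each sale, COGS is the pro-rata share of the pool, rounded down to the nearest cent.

After Jun 1: 266 on hand, pool $1,330.00 (≈ $5.0000 each)
After Jun 3: 462 on hand, pool $1,918.00 (≈ $4.1515 each)
Jun 4, sell 123: 123/462 × $1,918.00 → $510.63
After Jun 6: 383 on hand, pool $1,583.37 (≈ $4.1341 each)
After Jun 12: 685 on hand, pool $2,187.37 (≈ $3.1932 each)
Ending inventory (cost pool remaining) = $2,187.37

Ending inventory = $2,187.37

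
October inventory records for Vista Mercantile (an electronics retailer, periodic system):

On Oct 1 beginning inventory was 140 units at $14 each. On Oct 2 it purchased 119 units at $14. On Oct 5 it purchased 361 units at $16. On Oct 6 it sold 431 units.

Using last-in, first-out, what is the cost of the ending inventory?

Oct 6, 431 sold [LIFO — newest first]: 361 @ $16 + 70 @ $14 = $6,756
Ending inventory: 140 @ $14 + 49 @ $14 = $2,646

Ending inventory = $2,646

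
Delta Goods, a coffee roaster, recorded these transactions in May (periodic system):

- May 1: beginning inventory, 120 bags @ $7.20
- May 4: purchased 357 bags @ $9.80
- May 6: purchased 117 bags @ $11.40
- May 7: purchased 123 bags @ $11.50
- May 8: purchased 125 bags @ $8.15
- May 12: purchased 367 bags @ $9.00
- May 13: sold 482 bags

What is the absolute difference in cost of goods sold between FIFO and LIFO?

FIFO COGS: 120 @ $7.20 + 357 @ $9.80 + 5 @ $11.40 = $4,419.60
LIFO COGS: 367 @ $9.00 + 115 @ $8.15 = $4,240.25
Difference = |$4,419.60 − $4,240.25| = $179.35

$179.35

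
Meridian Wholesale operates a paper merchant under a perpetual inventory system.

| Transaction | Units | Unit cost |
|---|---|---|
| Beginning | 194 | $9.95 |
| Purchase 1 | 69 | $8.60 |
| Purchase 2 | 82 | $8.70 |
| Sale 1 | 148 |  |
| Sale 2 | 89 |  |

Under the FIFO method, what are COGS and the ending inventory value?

COGS = $2,300.10; ending inventory = $937.00

Sale 1 (148) [FIFO — oldest first]: 148 @ $9.95 = $1,472.60
Sale 2 (89) [FIFO — oldest first]: 46 @ $9.95 + 43 @ $8.60 = $827.50
Total COGS = $1,472.60 + $827.50 = $2,300.10
Ending inventory: 26 @ $8.60 + 82 @ $8.70 = $937.00
Check: goods available $3,237.10 = COGS $2,300.10 + ending $937.00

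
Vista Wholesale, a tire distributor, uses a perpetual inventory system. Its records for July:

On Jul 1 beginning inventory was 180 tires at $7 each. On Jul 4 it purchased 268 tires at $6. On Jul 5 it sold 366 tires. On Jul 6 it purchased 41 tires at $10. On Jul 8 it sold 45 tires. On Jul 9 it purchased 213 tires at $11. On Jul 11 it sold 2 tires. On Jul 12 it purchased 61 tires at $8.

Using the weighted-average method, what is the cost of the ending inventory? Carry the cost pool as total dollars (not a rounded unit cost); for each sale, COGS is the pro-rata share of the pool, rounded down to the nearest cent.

After Jul 1: 180 on hand, pool $1,260.00 (≈ $7.0000 each)
After Jul 4: 448 on hand, pool $2,868.00 (≈ $6.4018 each)
Jul 5, sell 366: 366/448 × $2,868.00 → $2,343.05
After Jul 6: 123 on hand, pool $934.95 (≈ $7.6012 each)
Jul 8, sell 45: 45/123 × $934.95 → $342.05
After Jul 9: 291 on hand, pool $2,935.90 (≈ $10.0890 each)
Jul 11, sell 2: 2/291 × $2,935.90 → $20.17
After Jul 12: 350 on hand, pool $3,403.73 (≈ $9.7249 each)
Total COGS = $2,343.05 + $342.05 + $20.17 = $2,705.27
Ending inventory (cost pool remaining) = $3,403.73

Ending inventory = $3,403.73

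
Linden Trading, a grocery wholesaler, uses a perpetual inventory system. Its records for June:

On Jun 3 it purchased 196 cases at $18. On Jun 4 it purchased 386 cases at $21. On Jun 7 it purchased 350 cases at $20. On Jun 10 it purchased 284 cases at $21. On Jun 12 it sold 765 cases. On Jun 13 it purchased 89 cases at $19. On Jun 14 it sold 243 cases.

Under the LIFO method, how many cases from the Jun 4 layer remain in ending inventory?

101

Jun 12, 765 sold [LIFO — newest first]: 284 @ $21 + 350 @ $20 + 131 @ $21 = $15,715
Jun 14, 243 sold [LIFO — newest first]: 89 @ $19 + 154 @ $21 = $4,925
Total COGS = $15,715 + $4,925 = $20,640
Ending inventory: 196 @ $18 + 101 @ $21 = $5,649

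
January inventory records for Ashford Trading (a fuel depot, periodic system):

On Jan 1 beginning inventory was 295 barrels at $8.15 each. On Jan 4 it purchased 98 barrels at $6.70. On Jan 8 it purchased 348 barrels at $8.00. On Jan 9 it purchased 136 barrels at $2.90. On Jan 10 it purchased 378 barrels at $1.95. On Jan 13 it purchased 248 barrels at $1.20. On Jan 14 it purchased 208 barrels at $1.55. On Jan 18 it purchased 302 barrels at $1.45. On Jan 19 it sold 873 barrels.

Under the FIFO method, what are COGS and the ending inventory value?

COGS = $6,227.65; ending inventory = $1,806.60

Jan 19, 873 sold [FIFO — oldest first]: 295 @ $8.15 + 98 @ $6.70 + 348 @ $8.00 + 132 @ $2.90 = $6,227.65
Ending inventory: 4 @ $2.90 + 378 @ $1.95 + 248 @ $1.20 + 208 @ $1.55 + 302 @ $1.45 = $1,806.60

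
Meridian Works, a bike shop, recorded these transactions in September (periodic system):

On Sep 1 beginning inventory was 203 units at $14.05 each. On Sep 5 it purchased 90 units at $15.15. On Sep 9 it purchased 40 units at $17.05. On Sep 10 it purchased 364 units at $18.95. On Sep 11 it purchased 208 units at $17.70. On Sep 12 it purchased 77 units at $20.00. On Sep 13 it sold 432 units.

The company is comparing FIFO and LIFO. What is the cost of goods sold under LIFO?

COGS = $8,007.25

FIFO COGS: 203 @ $14.05 + 90 @ $15.15 + 40 @ $17.05 + 99 @ $18.95 = $6,773.70
LIFO COGS: 77 @ $20.00 + 208 @ $17.70 + 147 @ $18.95 = $8,007.25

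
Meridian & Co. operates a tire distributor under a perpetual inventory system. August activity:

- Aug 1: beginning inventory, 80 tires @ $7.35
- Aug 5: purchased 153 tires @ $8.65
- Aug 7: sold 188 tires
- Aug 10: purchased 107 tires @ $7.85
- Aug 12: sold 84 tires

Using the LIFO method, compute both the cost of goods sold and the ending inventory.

COGS = $2,240.10; ending inventory = $511.30

Aug 7, 188 sold [LIFO — newest first]: 153 @ $8.65 + 35 @ $7.35 = $1,580.70
Aug 12, 84 sold [LIFO — newest first]: 84 @ $7.85 = $659.40
Total COGS = $1,580.70 + $659.40 = $2,240.10
Ending inventory: 45 @ $7.35 + 23 @ $7.85 = $511.30
Check: goods available $2,751.40 = COGS $2,240.10 + ending $511.30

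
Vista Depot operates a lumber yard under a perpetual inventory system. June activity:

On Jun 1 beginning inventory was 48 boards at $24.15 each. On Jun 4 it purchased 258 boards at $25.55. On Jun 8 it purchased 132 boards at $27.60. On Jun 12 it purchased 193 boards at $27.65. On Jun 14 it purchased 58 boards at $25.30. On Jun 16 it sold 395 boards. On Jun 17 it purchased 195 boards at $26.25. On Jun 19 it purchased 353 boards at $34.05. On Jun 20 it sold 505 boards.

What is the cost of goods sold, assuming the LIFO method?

Jun 16, 395 sold [LIFO — newest first]: 58 @ $25.30 + 193 @ $27.65 + 132 @ $27.60 + 12 @ $25.55 = $10,753.65
Jun 20, 505 sold [LIFO — newest first]: 353 @ $34.05 + 152 @ $26.25 = $16,009.65
Total COGS = $10,753.65 + $16,009.65 = $26,763.30
Ending inventory: 48 @ $24.15 + 246 @ $25.55 + 43 @ $26.25 = $8,573.25

COGS = $26,763.30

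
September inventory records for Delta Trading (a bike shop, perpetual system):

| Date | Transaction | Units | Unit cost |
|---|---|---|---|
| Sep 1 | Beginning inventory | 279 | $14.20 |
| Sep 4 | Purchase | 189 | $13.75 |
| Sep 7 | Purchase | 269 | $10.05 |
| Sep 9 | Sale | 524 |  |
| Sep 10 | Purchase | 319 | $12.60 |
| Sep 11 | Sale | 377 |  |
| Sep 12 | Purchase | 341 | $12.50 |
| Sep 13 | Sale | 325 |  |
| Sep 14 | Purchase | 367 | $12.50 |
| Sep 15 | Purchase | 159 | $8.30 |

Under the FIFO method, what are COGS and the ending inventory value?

COGS = $15,408.40; ending inventory = $8,044.70

Sep 9, 524 sold [FIFO — oldest first]: 279 @ $14.20 + 189 @ $13.75 + 56 @ $10.05 = $7,123.35
Sep 11, 377 sold [FIFO — oldest first]: 213 @ $10.05 + 164 @ $12.60 = $4,207.05
Sep 13, 325 sold [FIFO — oldest first]: 155 @ $12.60 + 170 @ $12.50 = $4,078.00
Total COGS = $7,123.35 + $4,207.05 + $4,078.00 = $15,408.40
Ending inventory: 171 @ $12.50 + 367 @ $12.50 + 159 @ $8.30 = $8,044.70
Check: goods available $23,453.10 = COGS $15,408.40 + ending $8,044.70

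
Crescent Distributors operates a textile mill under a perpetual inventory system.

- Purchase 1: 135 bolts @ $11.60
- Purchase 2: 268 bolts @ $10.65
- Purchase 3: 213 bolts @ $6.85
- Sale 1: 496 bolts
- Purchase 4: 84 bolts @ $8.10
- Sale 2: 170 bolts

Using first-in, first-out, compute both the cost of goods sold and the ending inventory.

COGS = $6,284.25; ending inventory = $275.40

Sale 1 (496) [FIFO — oldest first]: 135 @ $11.60 + 268 @ $10.65 + 93 @ $6.85 = $5,057.25
Sale 2 (170) [FIFO — oldest first]: 120 @ $6.85 + 50 @ $8.10 = $1,227.00
Total COGS = $5,057.25 + $1,227.00 = $6,284.25
Ending inventory: 34 @ $8.10 = $275.40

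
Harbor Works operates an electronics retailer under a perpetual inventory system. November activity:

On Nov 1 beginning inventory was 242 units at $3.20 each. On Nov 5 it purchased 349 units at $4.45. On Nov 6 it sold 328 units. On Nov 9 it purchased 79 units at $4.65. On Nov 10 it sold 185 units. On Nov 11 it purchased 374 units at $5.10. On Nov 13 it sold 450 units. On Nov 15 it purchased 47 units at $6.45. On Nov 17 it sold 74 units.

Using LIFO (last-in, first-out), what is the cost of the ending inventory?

Ending inventory = $172.80

Nov 6, 328 sold [LIFO — newest first]: 328 @ $4.45 = $1,459.60
Nov 10, 185 sold [LIFO — newest first]: 79 @ $4.65 + 21 @ $4.45 + 85 @ $3.20 = $732.80
Nov 13, 450 sold [LIFO — newest first]: 374 @ $5.10 + 76 @ $3.20 = $2,150.60
Nov 17, 74 sold [LIFO — newest first]: 47 @ $6.45 + 27 @ $3.20 = $389.55
Total COGS = $1,459.60 + $732.80 + $2,150.60 + $389.55 = $4,732.55
Ending inventory: 54 @ $3.20 = $172.80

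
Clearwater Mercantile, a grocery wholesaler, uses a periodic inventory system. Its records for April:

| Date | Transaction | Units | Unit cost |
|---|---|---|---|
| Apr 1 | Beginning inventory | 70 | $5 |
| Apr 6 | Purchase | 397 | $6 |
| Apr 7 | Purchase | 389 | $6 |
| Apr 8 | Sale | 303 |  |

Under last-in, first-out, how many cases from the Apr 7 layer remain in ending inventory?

Apr 8, 303 sold [LIFO — newest first]: 303 @ $6 = $1,818
Ending inventory: 70 @ $5 + 397 @ $6 + 86 @ $6 = $3,248
Check: goods available $5,066 = COGS $1,818 + ending $3,248

86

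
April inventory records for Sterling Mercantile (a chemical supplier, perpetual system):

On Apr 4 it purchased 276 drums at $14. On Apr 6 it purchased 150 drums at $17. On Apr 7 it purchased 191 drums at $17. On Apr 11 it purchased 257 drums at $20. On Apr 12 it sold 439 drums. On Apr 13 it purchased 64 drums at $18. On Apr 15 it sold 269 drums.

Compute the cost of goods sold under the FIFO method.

COGS = $11,481

Apr 12, 439 sold [FIFO — oldest first]: 276 @ $14 + 150 @ $17 + 13 @ $17 = $6,635
Apr 15, 269 sold [FIFO — oldest first]: 178 @ $17 + 91 @ $20 = $4,846
Total COGS = $6,635 + $4,846 = $11,481
Ending inventory: 166 @ $20 + 64 @ $18 = $4,472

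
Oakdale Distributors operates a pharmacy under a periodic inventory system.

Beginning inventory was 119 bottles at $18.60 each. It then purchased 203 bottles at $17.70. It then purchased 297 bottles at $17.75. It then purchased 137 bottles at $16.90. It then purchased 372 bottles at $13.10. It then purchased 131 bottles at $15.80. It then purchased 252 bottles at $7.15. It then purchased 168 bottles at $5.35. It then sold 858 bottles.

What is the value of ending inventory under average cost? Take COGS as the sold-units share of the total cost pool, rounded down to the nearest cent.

Ending inventory = $11,264.75

Sale 1, sell 858: 858/1679 × $23,037.15 → $11,772.40
Ending inventory (cost pool remaining) = $11,264.75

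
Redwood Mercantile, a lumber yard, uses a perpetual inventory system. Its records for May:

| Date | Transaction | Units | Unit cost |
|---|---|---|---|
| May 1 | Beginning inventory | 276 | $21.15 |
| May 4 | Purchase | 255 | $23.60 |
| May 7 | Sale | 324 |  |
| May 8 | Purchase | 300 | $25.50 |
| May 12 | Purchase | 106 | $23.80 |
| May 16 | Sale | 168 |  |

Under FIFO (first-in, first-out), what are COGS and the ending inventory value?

COGS = $10,935.00; ending inventory = $11,093.20

May 7, 324 sold [FIFO — oldest first]: 276 @ $21.15 + 48 @ $23.60 = $6,970.20
May 16, 168 sold [FIFO — oldest first]: 168 @ $23.60 = $3,964.80
Total COGS = $6,970.20 + $3,964.80 = $10,935.00
Ending inventory: 39 @ $23.60 + 300 @ $25.50 + 106 @ $23.80 = $11,093.20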